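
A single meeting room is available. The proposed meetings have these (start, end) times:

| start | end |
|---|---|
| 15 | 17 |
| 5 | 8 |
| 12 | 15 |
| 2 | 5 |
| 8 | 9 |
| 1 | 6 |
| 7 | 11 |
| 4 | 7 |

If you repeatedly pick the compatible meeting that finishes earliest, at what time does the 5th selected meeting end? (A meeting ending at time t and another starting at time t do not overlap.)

Sorted by end: (2,5)  (1,6)  (4,7)  (5,8)  (8,9)  (7,11)  (12,15)  (15,17)
take (2,5); skip (4,7); take (5,8); take (8,9); take (12,15); take (15,17).
Selected: (2,5) (5,8) (8,9) (12,15) (15,17)

17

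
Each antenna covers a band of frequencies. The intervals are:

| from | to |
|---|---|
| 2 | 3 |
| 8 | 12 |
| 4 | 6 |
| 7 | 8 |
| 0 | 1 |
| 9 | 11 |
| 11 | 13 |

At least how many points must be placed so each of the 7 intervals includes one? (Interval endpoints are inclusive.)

5

Sorted: [0,1] [2,3] [4,6] [7,8] [9,11] [8,12] [11,13]
{[0,1]} hit by 1; {[2,3]} hit by 3; {[4,6]} hit by 6; {[7,8]} hit by 8; {[9,11],[8,12],[11,13]} hit by 11.
Points: 1, 3, 6, 8, 11 (5 total).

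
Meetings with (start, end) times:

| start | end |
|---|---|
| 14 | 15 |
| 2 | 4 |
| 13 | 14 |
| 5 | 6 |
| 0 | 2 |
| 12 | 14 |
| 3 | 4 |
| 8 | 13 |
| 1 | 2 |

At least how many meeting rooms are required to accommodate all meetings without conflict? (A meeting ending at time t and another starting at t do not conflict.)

Events (time:±→running): 0:+→1 1:+→2 … peak 2.

2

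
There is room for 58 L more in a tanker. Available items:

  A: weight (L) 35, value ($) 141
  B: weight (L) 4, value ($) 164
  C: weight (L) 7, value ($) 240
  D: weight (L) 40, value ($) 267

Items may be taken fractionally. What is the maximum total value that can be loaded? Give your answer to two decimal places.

Ratios (sorted): B 41.00, C 34.29, D 6.67, A 4.03
take B (4 @ 164); take C (7 @ 240); take D (40 @ 267); take 7/35 of A → 28.20. Capacity used 58/58.
Total value = 699.20

699.20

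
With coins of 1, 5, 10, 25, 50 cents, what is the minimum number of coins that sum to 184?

Greedy: take as many of the largest coin as possible, then repeat with the remainder.
184 = 3×50 + 1×25 + 1×5 + 4×1
Total coins = 3 + 1 + 1 + 4 = 9

9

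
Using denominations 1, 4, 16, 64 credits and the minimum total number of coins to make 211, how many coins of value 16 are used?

Greedy: take as many of the largest coin as possible, then repeat with the remainder.
211 − 3×64→19 − 1×16→3 − 3×1→0
Count of 16: 1

1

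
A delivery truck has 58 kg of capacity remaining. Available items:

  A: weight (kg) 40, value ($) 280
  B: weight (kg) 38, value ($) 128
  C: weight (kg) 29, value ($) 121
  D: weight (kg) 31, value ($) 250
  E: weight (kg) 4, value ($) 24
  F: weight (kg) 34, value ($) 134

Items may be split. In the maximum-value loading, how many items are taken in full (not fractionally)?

Ratios (sorted): D 8.06, A 7.00, E 6.00, C 4.17, F 3.94, B 3.37
take D (31 @ 250); take 27/40 of A → 189.00. Capacity used 58/58.
1 item(s) taken whole; one partial (take 27/40 of A).

1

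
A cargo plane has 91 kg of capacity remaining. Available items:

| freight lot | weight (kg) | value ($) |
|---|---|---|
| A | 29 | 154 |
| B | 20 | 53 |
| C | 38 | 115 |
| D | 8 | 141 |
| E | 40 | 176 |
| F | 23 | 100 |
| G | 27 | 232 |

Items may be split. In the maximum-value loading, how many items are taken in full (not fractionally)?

Order: D (141/8=17.62) > G (232/27=8.59) > A (154/29=5.31) > E (176/40=4.40) > F (100/23=4.35) > C (115/38=3.03) > B (53/20=2.65)
Fill: take D (8 @ 141) → take G (27 @ 232) → take A (29 @ 154) → take 27/40 of E → 118.80; 91/91 used.
3 item(s) taken whole; one partial (take 27/40 of E).

3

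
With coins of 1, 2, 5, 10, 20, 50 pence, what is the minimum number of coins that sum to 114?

Greedy: take as many of the largest coin as possible, then repeat with the remainder.
114 − 2×50→14 − 1×10→4 − 2×2→0
Total coins = 2 + 1 + 2 = 5

5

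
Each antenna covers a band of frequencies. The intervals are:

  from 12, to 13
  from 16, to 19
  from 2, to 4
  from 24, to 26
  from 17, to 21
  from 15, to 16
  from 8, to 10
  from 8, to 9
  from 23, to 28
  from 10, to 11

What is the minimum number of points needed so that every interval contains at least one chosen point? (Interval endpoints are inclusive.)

By right end: [2,4]  [8,9]  [8,10]  [10,11]  [12,13]  [15,16]  [16,19]  [17,21]  [24,26]  [23,28]
[2,4] uncovered → point at 4; [8,9] uncovered → point at 9; [10,11] uncovered → point at 11; [12,13] uncovered → point at 13; [15,16] uncovered → point at 16; [17,21] uncovered → point at 21; [24,26] uncovered → point at 26.
Points: 4, 9, 11, 13, 16, 21, 26 (7 total).

7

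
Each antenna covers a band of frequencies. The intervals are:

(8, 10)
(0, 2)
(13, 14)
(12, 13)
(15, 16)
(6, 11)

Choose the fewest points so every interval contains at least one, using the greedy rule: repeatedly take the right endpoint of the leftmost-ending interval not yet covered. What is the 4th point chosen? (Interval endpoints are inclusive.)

Sort by right endpoint; whenever an interval is uncovered, place a point at its right end.
By right end: [0,2]  [8,10]  [6,11]  [12,13]  [13,14]  [15,16]
[0,2] uncovered → point at 2; [8,10] uncovered → point at 10; [12,13] uncovered → point at 13; [15,16] uncovered → point at 16.
Points: 2, 10, 13, 16 (4 total).

16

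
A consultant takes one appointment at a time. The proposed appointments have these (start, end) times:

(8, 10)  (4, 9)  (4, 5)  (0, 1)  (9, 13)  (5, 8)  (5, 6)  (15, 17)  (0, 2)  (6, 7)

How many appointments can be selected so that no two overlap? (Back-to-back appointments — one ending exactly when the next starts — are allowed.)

Sort by end time and greedily take each interval whose start is ≥ the last chosen end.
Sorted by end: (0,1)  (0,2)  (4,5)  (5,6)  (6,7)  (5,8)  (4,9)  (8,10)  (9,13)  (15,17)
take (0,1); take (4,5); take (5,6); take (6,7); skip (4,9); take (8,10); take (15,17).
Selected 6 appointments.

6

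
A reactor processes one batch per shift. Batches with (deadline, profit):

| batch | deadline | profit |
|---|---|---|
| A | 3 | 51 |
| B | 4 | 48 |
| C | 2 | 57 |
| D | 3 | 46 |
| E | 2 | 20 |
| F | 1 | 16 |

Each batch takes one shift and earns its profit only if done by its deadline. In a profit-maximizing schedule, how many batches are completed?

4

Sort by profit descending; place each in the latest free slot ≤ its deadline.
Profit order: C=57 A=51 B=48 D=46 E=20 F=16
Assign: C→slot 2, A→slot 3, B→slot 4, D→slot 1, E skipped, F skipped.
Slots: [1:D] [2:C] [3:A] [4:B]
4 of 6 scheduled.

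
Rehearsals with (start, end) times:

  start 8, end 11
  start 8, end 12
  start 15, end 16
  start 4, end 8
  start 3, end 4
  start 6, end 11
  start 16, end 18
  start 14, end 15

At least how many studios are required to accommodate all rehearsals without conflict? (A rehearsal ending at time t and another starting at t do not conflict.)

starts: [3, 4, 6, 8, 8, 14, 15, 16]
ends:   [4, 8, 11, 11, 12, 15, 16, 18]
s3→1 e4→0 s4→1 s6→2 e8→1 s8→2 s8→3  — peak 3.

3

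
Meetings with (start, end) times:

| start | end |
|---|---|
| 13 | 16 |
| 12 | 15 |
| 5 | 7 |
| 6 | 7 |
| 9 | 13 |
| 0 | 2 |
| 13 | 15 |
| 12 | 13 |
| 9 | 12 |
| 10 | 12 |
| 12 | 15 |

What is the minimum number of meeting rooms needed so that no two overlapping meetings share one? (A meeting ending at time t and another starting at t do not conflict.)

The answer is the maximum number of intervals overlapping at any instant.
starts: [0, 5, 6, 9, 9, 10, 12, 12, 12, 13, 13]
ends:   [2, 7, 7, 12, 12, 13, 13, 15, 15, 15, 16]
s0→1 e2→0 s5→1 s6→2 e7→1 e7→0 s9→1 s9→2 s10→3 e12→2 e12→1 s12→2 s12→3 s12→4  — peak 4.

4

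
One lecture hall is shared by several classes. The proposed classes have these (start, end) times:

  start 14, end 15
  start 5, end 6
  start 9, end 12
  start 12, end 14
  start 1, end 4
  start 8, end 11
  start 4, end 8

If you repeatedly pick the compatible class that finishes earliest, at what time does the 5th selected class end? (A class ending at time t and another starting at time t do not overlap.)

By end time: (1,4), (5,6), (4,8), (8,11), (9,12), (12,14), (14,15).
Pick (1,4); next start ≥ 4 → (5,6); next start ≥ 6 → (8,11); next start ≥ 11 → (12,14); next start ≥ 14 → (14,15).
Selected: (1,4) (5,6) (8,11) (12,14) (14,15)

15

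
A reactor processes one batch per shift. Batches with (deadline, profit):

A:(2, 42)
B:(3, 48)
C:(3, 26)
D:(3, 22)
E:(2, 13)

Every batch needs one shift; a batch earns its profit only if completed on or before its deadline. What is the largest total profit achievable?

Take jobs in profit order; each goes to the latest open slot no later than its deadline.
By profit: B(d3,48), A(d2,42), C(d3,26), D(d3,22), E(d2,13)
B→slot 3; A→slot 2; C→slot 1; D skipped; E skipped.
Profit = 26 + 42 + 48 = 116

116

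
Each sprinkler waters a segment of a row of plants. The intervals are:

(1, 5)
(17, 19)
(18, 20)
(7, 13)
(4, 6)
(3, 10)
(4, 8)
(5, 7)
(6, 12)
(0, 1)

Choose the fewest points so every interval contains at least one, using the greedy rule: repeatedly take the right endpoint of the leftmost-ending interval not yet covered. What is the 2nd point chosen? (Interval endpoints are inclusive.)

By right end: [0,1]  [1,5]  [4,6]  [5,7]  [4,8]  [3,10]  [6,12]  [7,13]  [17,19]  [18,20]
[0,1] uncovered → point at 1; [4,6] uncovered → point at 6; [7,13] uncovered → point at 13; [17,19] uncovered → point at 19.
Points: 1, 6, 13, 19 (4 total).

6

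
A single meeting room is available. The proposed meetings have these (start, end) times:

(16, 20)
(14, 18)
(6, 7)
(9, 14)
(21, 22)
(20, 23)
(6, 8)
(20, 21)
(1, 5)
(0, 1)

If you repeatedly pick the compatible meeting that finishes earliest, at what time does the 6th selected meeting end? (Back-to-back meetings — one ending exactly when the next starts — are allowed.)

By end time: (0,1), (1,5), (6,7), (6,8), (9,14), (14,18), (16,20), (20,21), (21,22), (20,23).
Pick (0,1); next start ≥ 1 → (1,5); next start ≥ 5 → (6,7); next start ≥ 7 → (9,14); next start ≥ 14 → (14,18); next start ≥ 18 → (20,21); next start ≥ 21 → (21,22).
Selected: (0,1) (1,5) (6,7) (9,14) (14,18) (20,21) (21,22)

21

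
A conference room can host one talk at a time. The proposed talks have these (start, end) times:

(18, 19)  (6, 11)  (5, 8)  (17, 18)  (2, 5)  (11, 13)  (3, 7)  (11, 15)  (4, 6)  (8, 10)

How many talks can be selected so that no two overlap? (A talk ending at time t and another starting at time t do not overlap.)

6

Sort by end time and greedily take each interval whose start is ≥ the last chosen end.
By end time: (2,5), (4,6), (3,7), (5,8), (8,10), (6,11), (11,13), (11,15), (17,18), (18,19).
Pick (2,5); next start ≥ 5 → (5,8); next start ≥ 8 → (8,10); next start ≥ 10 → (11,13); next start ≥ 13 → (17,18); next start ≥ 18 → (18,19).
Selected 6 talks.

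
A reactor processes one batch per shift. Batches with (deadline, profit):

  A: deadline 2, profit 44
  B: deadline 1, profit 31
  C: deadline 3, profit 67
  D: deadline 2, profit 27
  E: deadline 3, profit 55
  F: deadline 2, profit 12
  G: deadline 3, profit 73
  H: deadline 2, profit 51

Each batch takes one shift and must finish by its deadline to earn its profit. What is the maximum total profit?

195

Sort by profit descending; place each in the latest free slot ≤ its deadline.
By profit: G(d3,73), C(d3,67), E(d3,55), H(d2,51), A(d2,44), B(d1,31), D(d2,27), F(d2,12)
G→slot 3; C→slot 2; E→slot 1; H skipped; A skipped; B skipped; D skipped; F skipped.
Profit = 55 + 67 + 73 = 195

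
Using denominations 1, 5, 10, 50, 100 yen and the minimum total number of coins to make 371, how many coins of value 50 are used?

1

371 = 3×100 + 1×50 + 2×10 + 1×1
Count of 50: 1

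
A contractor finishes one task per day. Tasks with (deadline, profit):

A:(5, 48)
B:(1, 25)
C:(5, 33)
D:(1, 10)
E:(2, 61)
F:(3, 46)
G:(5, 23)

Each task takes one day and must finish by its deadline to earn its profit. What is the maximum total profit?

213

Take jobs in profit order; each goes to the latest open slot no later than its deadline.
By profit: E(d2,61), A(d5,48), F(d3,46), C(d5,33), B(d1,25), G(d5,23), D(d1,10)
E→slot 2; A→slot 5; F→slot 3; C→slot 4; B→slot 1; G skipped; D skipped.
Profit = 25 + 61 + 46 + 33 + 48 = 213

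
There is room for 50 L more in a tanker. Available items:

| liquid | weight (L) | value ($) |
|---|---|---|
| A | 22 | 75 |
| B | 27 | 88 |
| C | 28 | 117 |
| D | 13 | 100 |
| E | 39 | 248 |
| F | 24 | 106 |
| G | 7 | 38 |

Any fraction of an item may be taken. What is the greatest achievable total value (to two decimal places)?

335.28

Sort by value per unit weight and fill in that order.
Ratios (sorted): D 7.69, E 6.36, G 5.43, F 4.42, C 4.18, A 3.41, B 3.26
take D (13 @ 100); take 37/39 of E → 235.28. Capacity used 50/50.
Total value = 335.28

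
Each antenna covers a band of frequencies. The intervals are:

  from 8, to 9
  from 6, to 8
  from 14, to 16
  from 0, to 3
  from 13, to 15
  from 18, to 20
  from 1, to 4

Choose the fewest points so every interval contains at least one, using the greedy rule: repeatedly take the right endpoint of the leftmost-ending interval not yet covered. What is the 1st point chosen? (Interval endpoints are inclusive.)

3

By right end: [0,3]  [1,4]  [6,8]  [8,9]  [13,15]  [14,16]  [18,20]
[0,3] uncovered → point at 3; [6,8] uncovered → point at 8; [13,15] uncovered → point at 15; [18,20] uncovered → point at 20.
Points: 3, 8, 15, 20 (4 total).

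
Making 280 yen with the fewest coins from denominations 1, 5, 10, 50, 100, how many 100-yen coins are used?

Greedy: take as many of the largest coin as possible, then repeat with the remainder.
280 − 2×100→80 − 1×50→30 − 3×10→0
Count of 100: 2

2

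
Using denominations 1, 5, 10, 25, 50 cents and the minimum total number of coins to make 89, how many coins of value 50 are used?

Use the largest denomination that fits, subtract, and repeat.
89 = 1×50 + 1×25 + 1×10 + 4×1
Count of 50: 1

1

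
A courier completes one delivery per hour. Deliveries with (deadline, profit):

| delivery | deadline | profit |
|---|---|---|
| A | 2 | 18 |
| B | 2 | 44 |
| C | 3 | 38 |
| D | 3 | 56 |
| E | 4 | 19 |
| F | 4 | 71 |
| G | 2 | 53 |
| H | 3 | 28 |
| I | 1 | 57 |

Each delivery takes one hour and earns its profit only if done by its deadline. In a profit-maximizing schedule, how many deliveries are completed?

4

Sort by profit descending; place each in the latest free slot ≤ its deadline.
By profit: F(d4,71), I(d1,57), D(d3,56), G(d2,53), B(d2,44), C(d3,38), H(d3,28), E(d4,19), A(d2,18)
F→slot 4; I→slot 1; D→slot 3; G→slot 2; B skipped; C skipped; H skipped; E skipped; A skipped.
4 of 9 scheduled.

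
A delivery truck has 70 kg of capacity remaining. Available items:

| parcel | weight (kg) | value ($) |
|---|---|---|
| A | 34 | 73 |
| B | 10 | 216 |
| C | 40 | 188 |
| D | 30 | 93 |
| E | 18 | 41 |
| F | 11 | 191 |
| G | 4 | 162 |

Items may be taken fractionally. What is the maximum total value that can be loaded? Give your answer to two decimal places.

772.50

Greedy by value/weight ratio, highest first.
Ratios (sorted): G 40.50, B 21.60, F 17.36, C 4.70, D 3.10, E 2.28, A 2.15
take G (4 @ 162); take B (10 @ 216); take F (11 @ 191); take C (40 @ 188); take 5/30 of D → 15.50. Capacity used 70/70.
Total value = 772.50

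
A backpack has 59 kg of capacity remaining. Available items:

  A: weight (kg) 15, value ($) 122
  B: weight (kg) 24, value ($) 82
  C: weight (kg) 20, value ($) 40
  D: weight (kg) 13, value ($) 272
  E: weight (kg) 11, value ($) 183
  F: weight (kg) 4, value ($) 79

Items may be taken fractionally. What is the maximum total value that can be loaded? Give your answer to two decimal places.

Ratios (sorted): D 20.92, F 19.75, E 16.64, A 8.13, B 3.42, C 2.00
take D (13 @ 272); take F (4 @ 79); take E (11 @ 183); take A (15 @ 122); take 16/24 of B → 54.67. Capacity used 59/59.
Total value = 710.67

710.67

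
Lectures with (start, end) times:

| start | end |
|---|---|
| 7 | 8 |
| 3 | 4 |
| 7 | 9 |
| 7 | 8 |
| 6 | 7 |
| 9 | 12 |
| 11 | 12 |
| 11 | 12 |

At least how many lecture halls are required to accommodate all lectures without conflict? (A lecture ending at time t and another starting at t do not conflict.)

3

Count concurrent intervals with a sweep; the peak is the room count.
starts: [3, 6, 7, 7, 7, 9, 11, 11]
ends:   [4, 7, 8, 8, 9, 12, 12, 12]
s3→1 e4→0 s6→1 e7→0 s7→1 s7→2 s7→3  — peak 3.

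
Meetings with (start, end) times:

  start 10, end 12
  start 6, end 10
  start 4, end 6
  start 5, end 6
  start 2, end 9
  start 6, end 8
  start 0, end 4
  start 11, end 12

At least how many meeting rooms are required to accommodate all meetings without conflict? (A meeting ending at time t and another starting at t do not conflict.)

Events (time:±→running): 0:+→1 2:+→2 4:-→1 4:+→2 5:+→3 … peak 3.

3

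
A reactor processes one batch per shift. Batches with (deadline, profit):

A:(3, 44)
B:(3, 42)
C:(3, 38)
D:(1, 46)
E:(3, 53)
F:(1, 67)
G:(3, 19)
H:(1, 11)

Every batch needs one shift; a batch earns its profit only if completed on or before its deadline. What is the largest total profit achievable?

Take jobs in profit order; each goes to the latest open slot no later than its deadline.
Profit order: F=67 E=53 D=46 A=44 B=42 C=38 G=19 H=11
Assign: F→slot 1, E→slot 3, D skipped, A→slot 2, B skipped, C skipped, G skipped, H skipped.
Slots: [1:F] [2:A] [3:E]
Profit = 67 + 44 + 53 = 164

164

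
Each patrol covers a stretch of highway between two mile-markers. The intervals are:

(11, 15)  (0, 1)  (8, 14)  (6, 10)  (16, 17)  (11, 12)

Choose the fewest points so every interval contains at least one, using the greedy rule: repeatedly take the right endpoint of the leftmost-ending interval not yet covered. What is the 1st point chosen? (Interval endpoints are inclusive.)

Process intervals by earliest right end; each time one isn't hit yet, stab at its right endpoint.
By right end: [0,1]  [6,10]  [11,12]  [8,14]  [11,15]  [16,17]
[0,1] uncovered → point at 1; [6,10] uncovered → point at 10; [11,12] uncovered → point at 12; [16,17] uncovered → point at 17.
Points: 1, 10, 12, 17 (4 total).

1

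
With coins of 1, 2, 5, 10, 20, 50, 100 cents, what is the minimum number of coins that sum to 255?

255 − 2×100→55 − 1×50→5 − 1×5→0
Total coins = 2 + 1 + 1 = 4

4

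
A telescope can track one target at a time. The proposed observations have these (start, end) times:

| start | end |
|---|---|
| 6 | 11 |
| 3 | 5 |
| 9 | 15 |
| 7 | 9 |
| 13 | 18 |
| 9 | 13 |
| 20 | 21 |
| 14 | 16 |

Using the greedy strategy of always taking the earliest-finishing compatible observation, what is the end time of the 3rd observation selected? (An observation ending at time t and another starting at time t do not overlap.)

By end time: (3,5), (7,9), (6,11), (9,13), (9,15), (14,16), (13,18), (20,21).
Pick (3,5); next start ≥ 5 → (7,9); next start ≥ 9 → (9,13); next start ≥ 13 → (14,16); next start ≥ 16 → (20,21).
Selected: (3,5) (7,9) (9,13) (14,16) (20,21)

13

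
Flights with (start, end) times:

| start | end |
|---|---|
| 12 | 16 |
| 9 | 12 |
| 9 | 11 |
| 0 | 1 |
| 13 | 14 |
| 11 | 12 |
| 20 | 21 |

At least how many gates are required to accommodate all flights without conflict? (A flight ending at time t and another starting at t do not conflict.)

2

Events (time:±→running): 0:+→1 1:-→0 9:+→1 9:+→2 … peak 2.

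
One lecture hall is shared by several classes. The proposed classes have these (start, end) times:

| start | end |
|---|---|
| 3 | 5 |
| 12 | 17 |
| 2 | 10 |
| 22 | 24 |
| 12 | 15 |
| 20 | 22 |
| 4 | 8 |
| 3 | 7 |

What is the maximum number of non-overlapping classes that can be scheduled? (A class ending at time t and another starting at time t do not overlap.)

4

Sorted by end: (3,5)  (3,7)  (4,8)  (2,10)  (12,15)  (12,17)  (20,22)  (22,24)
take (3,5); take (12,15); take (20,22); take (22,24).
Selected 4 classes.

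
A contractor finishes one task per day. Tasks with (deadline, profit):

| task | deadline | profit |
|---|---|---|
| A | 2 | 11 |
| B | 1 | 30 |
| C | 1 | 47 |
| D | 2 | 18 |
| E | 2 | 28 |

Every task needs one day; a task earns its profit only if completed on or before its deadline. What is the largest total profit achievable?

75

Profit order: C=47 B=30 E=28 D=18 A=11
Assign: C→slot 1, B skipped, E→slot 2, D skipped, A skipped.
Slots: [1:C] [2:E]
Profit = 47 + 28 = 75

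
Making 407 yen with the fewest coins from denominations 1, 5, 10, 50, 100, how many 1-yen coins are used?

2

Greedy: take as many of the largest coin as possible, then repeat with the remainder.
407 = 4×100 + 1×5 + 2×1
Count of 1: 2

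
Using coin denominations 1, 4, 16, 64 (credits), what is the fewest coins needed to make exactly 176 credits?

Use the largest denomination that fits, subtract, and repeat.
176 = 2×64 + 3×16
Total coins = 2 + 3 = 5

5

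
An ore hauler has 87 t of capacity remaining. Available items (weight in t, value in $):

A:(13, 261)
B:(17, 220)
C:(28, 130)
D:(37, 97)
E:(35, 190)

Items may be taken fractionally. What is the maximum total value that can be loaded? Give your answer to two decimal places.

773.14

Sort by value per unit weight and fill in that order.
Ratios (sorted): A 20.08, B 12.94, E 5.43, C 4.64, D 2.62
take A (13 @ 261); take B (17 @ 220); take E (35 @ 190); take 22/28 of C → 102.14. Capacity used 87/87.
Total value = 773.14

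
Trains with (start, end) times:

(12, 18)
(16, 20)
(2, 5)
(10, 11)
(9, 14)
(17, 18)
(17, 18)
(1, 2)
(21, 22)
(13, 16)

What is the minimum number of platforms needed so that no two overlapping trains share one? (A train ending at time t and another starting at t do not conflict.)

Count concurrent intervals with a sweep; the peak is the room count.
Events (time:±→running): 1:+→1 2:-→0 2:+→1 5:-→0 9:+→1 10:+→2 11:-→1 12:+→2 13:+→3 14:-→2 16:-→1 16:+→2 17:+→3 17:+→4 … peak 4.

4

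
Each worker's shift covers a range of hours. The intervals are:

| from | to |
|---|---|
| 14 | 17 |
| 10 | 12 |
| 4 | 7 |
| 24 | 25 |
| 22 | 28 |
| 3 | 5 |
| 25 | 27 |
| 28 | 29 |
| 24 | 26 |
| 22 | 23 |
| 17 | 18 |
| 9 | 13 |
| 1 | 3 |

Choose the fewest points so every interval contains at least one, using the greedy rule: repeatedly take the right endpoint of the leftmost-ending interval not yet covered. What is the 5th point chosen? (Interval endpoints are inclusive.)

Process intervals by earliest right end; each time one isn't hit yet, stab at its right endpoint.
By right end: [1,3]  [3,5]  [4,7]  [10,12]  [9,13]  [14,17]  [17,18]  [22,23]  [24,25]  [24,26]  [25,27]  [22,28]  [28,29]
[1,3] uncovered → point at 3; [4,7] uncovered → point at 7; [10,12] uncovered → point at 12; [14,17] uncovered → point at 17; [22,23] uncovered → point at 23; [24,25] uncovered → point at 25; [28,29] uncovered → point at 29.
Points: 3, 7, 12, 17, 23, 25, 29 (7 total).

23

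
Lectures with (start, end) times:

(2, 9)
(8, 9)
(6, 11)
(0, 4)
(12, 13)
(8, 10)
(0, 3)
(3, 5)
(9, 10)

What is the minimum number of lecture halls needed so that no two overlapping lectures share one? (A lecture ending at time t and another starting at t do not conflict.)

4

Count concurrent intervals with a sweep; the peak is the room count.
Events (time:±→running): 0:+→1 0:+→2 2:+→3 3:-→2 3:+→3 4:-→2 5:-→1 6:+→2 8:+→3 8:+→4 … peak 4.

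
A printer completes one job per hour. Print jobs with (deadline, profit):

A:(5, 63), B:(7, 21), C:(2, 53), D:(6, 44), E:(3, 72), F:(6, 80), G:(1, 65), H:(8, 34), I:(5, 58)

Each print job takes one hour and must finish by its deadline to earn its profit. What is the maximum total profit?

Take jobs in profit order; each goes to the latest open slot no later than its deadline.
By profit: F(d6,80), E(d3,72), G(d1,65), A(d5,63), I(d5,58), C(d2,53), D(d6,44), H(d8,34), B(d7,21)
F→slot 6; E→slot 3; G→slot 1; A→slot 5; I→slot 4; C→slot 2; D skipped; H→slot 8; B→slot 7.
Profit = 65 + 53 + 72 + 58 + 63 + 80 + 21 + 34 = 446

446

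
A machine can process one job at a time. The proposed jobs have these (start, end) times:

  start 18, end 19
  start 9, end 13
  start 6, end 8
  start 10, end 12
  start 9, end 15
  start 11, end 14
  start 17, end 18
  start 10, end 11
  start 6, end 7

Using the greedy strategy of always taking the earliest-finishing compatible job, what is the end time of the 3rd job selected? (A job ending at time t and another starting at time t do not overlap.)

Sort by end time and greedily take each interval whose start is ≥ the last chosen end.
Sorted by end: (6,7)  (6,8)  (10,11)  (10,12)  (9,13)  (11,14)  (9,15)  (17,18)  (18,19)
take (6,7); take (10,11); take (11,14); take (17,18); take (18,19).
Selected: (6,7) (10,11) (11,14) (17,18) (18,19)

14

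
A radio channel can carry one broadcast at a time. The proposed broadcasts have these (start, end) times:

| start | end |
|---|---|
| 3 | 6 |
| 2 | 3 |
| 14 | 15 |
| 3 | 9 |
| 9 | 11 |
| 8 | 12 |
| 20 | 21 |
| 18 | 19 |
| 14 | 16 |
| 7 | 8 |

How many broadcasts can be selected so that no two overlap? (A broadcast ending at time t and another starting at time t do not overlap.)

7

Sort by end time and greedily take each interval whose start is ≥ the last chosen end.
Sorted by end: (2,3)  (3,6)  (7,8)  (3,9)  (9,11)  (8,12)  (14,15)  (14,16)  (18,19)  (20,21)
take (2,3); take (3,6); take (7,8); skip (3,9); take (9,11); skip (8,12); take (14,15); take (18,19); take (20,21).
Selected 7 broadcasts.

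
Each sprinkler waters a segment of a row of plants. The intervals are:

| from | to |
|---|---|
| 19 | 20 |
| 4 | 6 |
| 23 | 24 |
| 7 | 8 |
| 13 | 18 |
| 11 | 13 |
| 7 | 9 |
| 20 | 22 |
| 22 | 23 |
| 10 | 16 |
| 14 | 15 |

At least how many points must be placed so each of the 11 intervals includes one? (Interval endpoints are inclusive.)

Process intervals by earliest right end; each time one isn't hit yet, stab at its right endpoint.
By right end: [4,6]  [7,8]  [7,9]  [11,13]  [14,15]  [10,16]  [13,18]  [19,20]  [20,22]  [22,23]  [23,24]
[4,6] uncovered → point at 6; [7,8] uncovered → point at 8; [11,13] uncovered → point at 13; [14,15] uncovered → point at 15; [19,20] uncovered → point at 20; [22,23] uncovered → point at 23.
Points: 6, 8, 13, 15, 20, 23 (6 total).

6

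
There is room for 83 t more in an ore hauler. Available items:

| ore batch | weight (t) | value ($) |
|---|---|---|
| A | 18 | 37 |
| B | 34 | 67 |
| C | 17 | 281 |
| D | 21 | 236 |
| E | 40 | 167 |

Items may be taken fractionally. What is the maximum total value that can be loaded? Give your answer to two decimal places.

Ratios (sorted): C 16.53, D 11.24, E 4.17, A 2.06, B 1.97
take C (17 @ 281); take D (21 @ 236); take E (40 @ 167); take 5/18 of A → 10.28. Capacity used 83/83.
Total value = 694.28

694.28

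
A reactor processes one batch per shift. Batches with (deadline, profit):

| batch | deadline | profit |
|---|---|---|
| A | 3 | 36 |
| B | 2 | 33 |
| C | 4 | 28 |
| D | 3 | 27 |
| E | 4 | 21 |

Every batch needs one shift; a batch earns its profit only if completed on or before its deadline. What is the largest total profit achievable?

Sort by profit descending; place each in the latest free slot ≤ its deadline.
By profit: A(d3,36), B(d2,33), C(d4,28), D(d3,27), E(d4,21)
A→slot 3; B→slot 2; C→slot 4; D→slot 1; E skipped.
Profit = 27 + 33 + 36 + 28 = 124

124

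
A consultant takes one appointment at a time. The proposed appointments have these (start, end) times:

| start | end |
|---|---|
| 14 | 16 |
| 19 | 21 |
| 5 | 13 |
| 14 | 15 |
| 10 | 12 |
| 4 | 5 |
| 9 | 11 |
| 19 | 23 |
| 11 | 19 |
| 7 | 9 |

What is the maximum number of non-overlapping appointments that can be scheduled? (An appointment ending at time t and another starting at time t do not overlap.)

Sorted by end: (4,5)  (7,9)  (9,11)  (10,12)  (5,13)  (14,15)  (14,16)  (11,19)  (19,21)  (19,23)
take (4,5); take (7,9); take (9,11); take (14,15); take (19,21).
Selected 5 appointments.

5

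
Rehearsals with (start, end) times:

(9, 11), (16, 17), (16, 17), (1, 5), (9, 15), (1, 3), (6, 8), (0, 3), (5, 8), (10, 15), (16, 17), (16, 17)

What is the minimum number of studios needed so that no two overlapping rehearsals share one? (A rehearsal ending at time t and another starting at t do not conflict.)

The answer is the maximum number of intervals overlapping at any instant.
Events (time:±→running): 0:+→1 1:+→2 1:+→3 3:-→2 3:-→1 5:-→0 5:+→1 6:+→2 8:-→1 8:-→0 9:+→1 9:+→2 10:+→3 11:-→2 15:-→1 15:-→0 16:+→1 16:+→2 16:+→3 16:+→4 … peak 4.

4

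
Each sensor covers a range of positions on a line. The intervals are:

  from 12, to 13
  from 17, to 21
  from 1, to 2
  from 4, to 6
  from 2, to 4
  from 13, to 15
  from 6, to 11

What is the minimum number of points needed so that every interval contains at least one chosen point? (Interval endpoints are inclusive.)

Sorted: [1,2] [2,4] [4,6] [6,11] [12,13] [13,15] [17,21]
{[1,2],[2,4]} hit by 2; {[4,6],[6,11]} hit by 6; {[12,13],[13,15]} hit by 13; {[17,21]} hit by 21.
Points: 2, 6, 13, 21 (4 total).

4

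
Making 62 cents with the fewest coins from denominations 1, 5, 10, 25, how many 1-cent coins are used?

2

62 = 2×25 + 1×10 + 2×1
Count of 1: 2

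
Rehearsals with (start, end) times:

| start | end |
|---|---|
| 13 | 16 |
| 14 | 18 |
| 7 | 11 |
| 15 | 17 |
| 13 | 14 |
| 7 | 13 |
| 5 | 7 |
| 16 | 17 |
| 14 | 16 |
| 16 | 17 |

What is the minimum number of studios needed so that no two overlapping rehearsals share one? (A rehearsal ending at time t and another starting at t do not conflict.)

The answer is the maximum number of intervals overlapping at any instant.
starts: [5, 7, 7, 13, 13, 14, 14, 15, 16, 16]
ends:   [7, 11, 13, 14, 16, 16, 17, 17, 17, 18]
s5→1 e7→0 s7→1 s7→2 e11→1 e13→0 s13→1 s13→2 e14→1 s14→2 s14→3 s15→4  — peak 4.

4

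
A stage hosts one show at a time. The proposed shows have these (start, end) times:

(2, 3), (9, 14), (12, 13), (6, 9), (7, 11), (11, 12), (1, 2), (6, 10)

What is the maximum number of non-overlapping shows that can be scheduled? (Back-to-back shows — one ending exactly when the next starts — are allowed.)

5

Greedy by earliest finish: after sorting by end time, pick each interval compatible with the last pick.
Sorted by end: (1,2)  (2,3)  (6,9)  (6,10)  (7,11)  (11,12)  (12,13)  (9,14)
take (1,2); take (2,3); take (6,9); skip (6,10); skip (7,11); take (11,12); take (12,13); skip (9,14).
Selected 5 shows.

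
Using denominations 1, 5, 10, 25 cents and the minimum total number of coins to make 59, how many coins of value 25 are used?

2

Greedy: take as many of the largest coin as possible, then repeat with the remainder.
59 − 2×25→9 − 1×5→4 − 4×1→0
Count of 25: 2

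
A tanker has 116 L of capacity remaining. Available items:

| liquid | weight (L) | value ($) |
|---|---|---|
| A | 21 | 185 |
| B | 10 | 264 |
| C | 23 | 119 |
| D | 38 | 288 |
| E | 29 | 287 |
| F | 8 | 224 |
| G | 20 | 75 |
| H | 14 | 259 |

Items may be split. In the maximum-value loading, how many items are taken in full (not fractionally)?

5

Sort by value per unit weight and fill in that order.
Order: F (224/8=28.00) > B (264/10=26.40) > H (259/14=18.50) > E (287/29=9.90) > A (185/21=8.81) > D (288/38=7.58) > C (119/23=5.17) > G (75/20=3.75)
Fill: take F (8 @ 224) → take B (10 @ 264) → take H (14 @ 259) → take E (29 @ 287) → take A (21 @ 185) → take 34/38 of D → 257.68; 116/116 used.
5 item(s) taken whole; one partial (take 34/38 of D).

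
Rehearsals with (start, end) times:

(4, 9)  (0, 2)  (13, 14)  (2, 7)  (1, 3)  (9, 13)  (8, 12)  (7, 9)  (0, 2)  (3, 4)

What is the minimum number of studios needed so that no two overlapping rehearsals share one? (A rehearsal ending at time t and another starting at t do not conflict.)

The answer is the maximum number of intervals overlapping at any instant.
Events (time:±→running): 0:+→1 0:+→2 1:+→3 … peak 3.

3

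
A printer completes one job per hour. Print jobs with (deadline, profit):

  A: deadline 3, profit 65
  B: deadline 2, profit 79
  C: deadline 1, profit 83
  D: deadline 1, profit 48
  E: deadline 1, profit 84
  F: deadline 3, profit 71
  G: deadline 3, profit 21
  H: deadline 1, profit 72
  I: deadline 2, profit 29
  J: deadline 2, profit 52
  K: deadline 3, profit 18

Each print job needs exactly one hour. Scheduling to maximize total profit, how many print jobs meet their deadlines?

3

Take jobs in profit order; each goes to the latest open slot no later than its deadline.
By profit: E(d1,84), C(d1,83), B(d2,79), H(d1,72), F(d3,71), A(d3,65), J(d2,52), D(d1,48), I(d2,29), G(d3,21), K(d3,18)
E→slot 1; C skipped; B→slot 2; H skipped; F→slot 3; A skipped; J skipped; D skipped; I skipped; G skipped; K skipped.
3 of 11 scheduled.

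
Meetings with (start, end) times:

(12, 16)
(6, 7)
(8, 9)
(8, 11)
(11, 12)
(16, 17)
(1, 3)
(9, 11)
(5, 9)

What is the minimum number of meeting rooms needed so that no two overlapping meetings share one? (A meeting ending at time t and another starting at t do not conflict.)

starts: [1, 5, 6, 8, 8, 9, 11, 12, 16]
ends:   [3, 7, 9, 9, 11, 11, 12, 16, 17]
s1→1 e3→0 s5→1 s6→2 e7→1 s8→2 s8→3  — peak 3.

3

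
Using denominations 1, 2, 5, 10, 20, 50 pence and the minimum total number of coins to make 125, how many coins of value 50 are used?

2

125 = 2×50 + 1×20 + 1×5
Count of 50: 2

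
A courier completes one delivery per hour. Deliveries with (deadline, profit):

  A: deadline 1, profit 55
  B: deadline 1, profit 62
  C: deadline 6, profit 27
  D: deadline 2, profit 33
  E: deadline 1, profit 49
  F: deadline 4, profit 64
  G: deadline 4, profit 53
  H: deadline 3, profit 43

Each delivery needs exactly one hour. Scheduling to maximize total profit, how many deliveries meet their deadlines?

By profit: F(d4,64), B(d1,62), A(d1,55), G(d4,53), E(d1,49), H(d3,43), D(d2,33), C(d6,27)
F→slot 4; B→slot 1; A skipped; G→slot 3; E skipped; H→slot 2; D skipped; C→slot 6.
5 of 8 scheduled.

5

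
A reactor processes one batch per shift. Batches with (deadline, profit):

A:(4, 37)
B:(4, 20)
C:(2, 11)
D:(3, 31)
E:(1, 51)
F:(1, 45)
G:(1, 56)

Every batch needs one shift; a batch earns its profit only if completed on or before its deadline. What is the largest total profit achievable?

144

Profit order: G=56 E=51 F=45 A=37 D=31 B=20 C=11
Assign: G→slot 1, E skipped, F skipped, A→slot 4, D→slot 3, B→slot 2, C skipped.
Slots: [1:G] [2:B] [3:D] [4:A]
Profit = 56 + 20 + 31 + 37 = 144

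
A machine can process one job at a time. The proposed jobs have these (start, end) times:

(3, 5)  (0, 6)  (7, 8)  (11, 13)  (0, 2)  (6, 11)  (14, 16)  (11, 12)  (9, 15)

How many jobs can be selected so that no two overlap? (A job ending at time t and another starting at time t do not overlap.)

Order by finish time; keep every interval that doesn't clash with the previous kept one.
By end time: (0,2), (3,5), (0,6), (7,8), (6,11), (11,12), (11,13), (9,15), (14,16).
Pick (0,2); next start ≥ 2 → (3,5); next start ≥ 5 → (7,8); next start ≥ 8 → (11,12); next start ≥ 12 → (14,16).
Selected 5 jobs.

5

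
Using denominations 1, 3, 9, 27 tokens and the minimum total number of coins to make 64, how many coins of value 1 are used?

1

Greedy: take as many of the largest coin as possible, then repeat with the remainder.
64 = 2×27 + 1×9 + 1×1
Count of 1: 1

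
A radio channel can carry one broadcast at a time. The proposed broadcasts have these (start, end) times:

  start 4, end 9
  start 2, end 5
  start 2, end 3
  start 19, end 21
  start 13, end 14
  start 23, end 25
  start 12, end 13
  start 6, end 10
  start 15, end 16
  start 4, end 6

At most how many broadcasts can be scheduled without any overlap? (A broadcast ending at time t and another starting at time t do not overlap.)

8

Sort by end time and greedily take each interval whose start is ≥ the last chosen end.
By end time: (2,3), (2,5), (4,6), (4,9), (6,10), (12,13), (13,14), (15,16), (19,21), (23,25).
Pick (2,3); next start ≥ 3 → (4,6); next start ≥ 6 → (6,10); next start ≥ 10 → (12,13); next start ≥ 13 → (13,14); next start ≥ 14 → (15,16); next start ≥ 16 → (19,21); next start ≥ 21 → (23,25).
Selected 8 broadcasts.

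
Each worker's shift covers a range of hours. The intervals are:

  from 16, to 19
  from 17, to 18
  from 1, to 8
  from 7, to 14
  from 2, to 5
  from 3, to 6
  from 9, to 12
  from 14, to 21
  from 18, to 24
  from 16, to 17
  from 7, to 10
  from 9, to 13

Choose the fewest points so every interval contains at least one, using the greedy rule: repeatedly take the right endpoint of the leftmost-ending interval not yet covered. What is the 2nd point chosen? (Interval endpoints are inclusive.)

10

Sort by right endpoint; whenever an interval is uncovered, place a point at its right end.
By right end: [2,5]  [3,6]  [1,8]  [7,10]  [9,12]  [9,13]  [7,14]  [16,17]  [17,18]  [16,19]  [14,21]  [18,24]
[2,5] uncovered → point at 5; [7,10] uncovered → point at 10; [16,17] uncovered → point at 17; [18,24] uncovered → point at 24.
Points: 5, 10, 17, 24 (4 total).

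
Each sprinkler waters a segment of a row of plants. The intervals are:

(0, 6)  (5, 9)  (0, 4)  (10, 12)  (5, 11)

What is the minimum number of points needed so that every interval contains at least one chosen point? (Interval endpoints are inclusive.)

3

Process intervals by earliest right end; each time one isn't hit yet, stab at its right endpoint.
Sorted: [0,4] [0,6] [5,9] [5,11] [10,12]
{[0,4],[0,6]} hit by 4; {[5,9],[5,11]} hit by 9; {[10,12]} hit by 12.
Points: 4, 9, 12 (3 total).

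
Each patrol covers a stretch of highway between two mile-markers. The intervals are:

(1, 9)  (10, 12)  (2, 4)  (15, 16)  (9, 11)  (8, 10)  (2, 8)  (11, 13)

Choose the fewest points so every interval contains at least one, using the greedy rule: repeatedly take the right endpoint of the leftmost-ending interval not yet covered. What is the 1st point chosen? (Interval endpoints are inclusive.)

4

Sorted: [2,4] [2,8] [1,9] [8,10] [9,11] [10,12] [11,13] [15,16]
{[2,4],[2,8],[1,9]} hit by 4; {[8,10],[9,11],[10,12]} hit by 10; {[11,13]} hit by 13; {[15,16]} hit by 16.
Points: 4, 10, 13, 16 (4 total).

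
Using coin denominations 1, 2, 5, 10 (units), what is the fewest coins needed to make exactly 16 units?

Use the largest denomination that fits, subtract, and repeat.
16 − 1×10→6 − 1×5→1 − 1×1→0
Total coins = 1 + 1 + 1 = 3

3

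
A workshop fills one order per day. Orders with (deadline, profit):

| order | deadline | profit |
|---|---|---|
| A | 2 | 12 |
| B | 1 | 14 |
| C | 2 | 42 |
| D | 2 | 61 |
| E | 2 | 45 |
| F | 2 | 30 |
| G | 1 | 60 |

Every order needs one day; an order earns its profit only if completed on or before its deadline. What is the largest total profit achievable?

Take jobs in profit order; each goes to the latest open slot no later than its deadline.
Profit order: D=61 G=60 E=45 C=42 F=30 B=14 A=12
Assign: D→slot 2, G→slot 1, E skipped, C skipped, F skipped, B skipped, A skipped.
Slots: [1:G] [2:D]
Profit = 60 + 61 = 121

121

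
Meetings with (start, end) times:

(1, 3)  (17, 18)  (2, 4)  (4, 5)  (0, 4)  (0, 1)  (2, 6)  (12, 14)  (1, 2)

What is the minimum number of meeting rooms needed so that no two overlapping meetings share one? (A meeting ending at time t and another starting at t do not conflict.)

4

The answer is the maximum number of intervals overlapping at any instant.
starts: [0, 0, 1, 1, 2, 2, 4, 12, 17]
ends:   [1, 2, 3, 4, 4, 5, 6, 14, 18]
s0→1 s0→2 e1→1 s1→2 s1→3 e2→2 s2→3 s2→4  — peak 4.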